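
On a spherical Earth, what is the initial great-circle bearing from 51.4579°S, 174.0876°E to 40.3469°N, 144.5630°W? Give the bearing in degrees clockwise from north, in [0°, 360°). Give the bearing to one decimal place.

Δλ = -144.5630 − 174.0876 = -318.6506°; wrapped into (−180°, 180°]: 41.3494°.
θ = atan2( sin Δλ · cos φ₂ , cos φ₁ · sin φ₂ − sin φ₁ · cos φ₂ · cos Δλ )
  = atan2(0.50351, 0.85089) = 30.614° → normalised to [0°, 360°): 30.614°.

30.6°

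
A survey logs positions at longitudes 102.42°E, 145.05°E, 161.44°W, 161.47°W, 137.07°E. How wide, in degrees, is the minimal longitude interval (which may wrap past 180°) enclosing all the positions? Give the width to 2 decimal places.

Sort the longitudes: -161.47°, -161.44°, +102.42°, +137.07°, +145.05°.
Eastward gaps between consecutive values (wrapping around): 0.03°, 263.86°, 34.65°, 7.98°, 53.48°.
Largest gap = 263.86° ⇒ minimal covering band is its complement: 360° − 263.86° = 96.14°.
Band runs from +102.42° eastward to -161.44°, crossing the antimeridian.

96.14°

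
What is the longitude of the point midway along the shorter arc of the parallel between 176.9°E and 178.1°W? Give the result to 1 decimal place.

179.4°E

Signed shortest Δλ from +176.9° to -178.1° is +5.0°.
Midpoint longitude = +176.9° + (+5.0°)/2 = +176.9° + 2.5° = +179.4°.
(The naïve average (+176.9 + -178.1)/2 = -0.6° is on the wrong side of the globe.)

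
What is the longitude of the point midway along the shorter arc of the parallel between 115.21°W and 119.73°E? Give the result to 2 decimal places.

177.74°W

Signed shortest Δλ from -115.21° to +119.73° is -125.06°.
Midpoint longitude = -115.21° + (-125.06°)/2 = -115.21° − 62.53° = -177.74°.
(The naïve average (-115.21 + +119.73)/2 = 2.26° is on the wrong side of the globe.)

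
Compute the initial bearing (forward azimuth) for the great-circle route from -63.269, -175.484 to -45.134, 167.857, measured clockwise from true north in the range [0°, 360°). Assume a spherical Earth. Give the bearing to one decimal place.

Δλ = 167.857 − -175.484 = 343.341°; wrapped into (−180°, 180°]: -16.659°.
θ = atan2( sin Δλ · cos φ₂ , cos φ₁ · sin φ₂ − sin φ₁ · cos φ₂ · cos Δλ )
  = atan2(-0.20224, 0.28481) = -35.377° → normalised to [0°, 360°): 324.623°.

324.6°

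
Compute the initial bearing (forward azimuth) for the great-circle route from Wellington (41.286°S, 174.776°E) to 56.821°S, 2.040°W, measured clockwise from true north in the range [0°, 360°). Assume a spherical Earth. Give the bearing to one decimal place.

181.8°

Δλ = -2.040 − 174.776 = -176.816°.
θ = atan2( sin Δλ · cos φ₂ , cos φ₁ · sin φ₂ − sin φ₁ · cos φ₂ · cos Δλ )
  = atan2(-0.03040, -0.98945) = -178.240° → normalised to [0°, 360°): 181.760°.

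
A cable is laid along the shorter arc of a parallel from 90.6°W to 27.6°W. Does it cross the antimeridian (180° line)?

No

Signed shortest Δλ = ((-27.6 − -90.6 + 180) mod 360) − 180 = 63.0°.
Going east by 63.0° from -90.6° reaches -27.6° without touching 180°.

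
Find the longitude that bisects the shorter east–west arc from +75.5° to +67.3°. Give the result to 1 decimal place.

Signed shortest Δλ from +75.5° to +67.3° is -8.2°.
Midpoint longitude = +75.5° + (-8.2°)/2 = +75.5° − 4.1° = +71.4°.

+71.4°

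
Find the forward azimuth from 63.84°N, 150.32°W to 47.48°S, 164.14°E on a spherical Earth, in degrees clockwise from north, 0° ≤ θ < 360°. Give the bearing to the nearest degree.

213°

Δλ = 164.14 − -150.32 = 314.46°; wrapped into (−180°, 180°]: -45.54°.
θ = atan2( sin Δλ · cos φ₂ , cos φ₁ · sin φ₂ − sin φ₁ · cos φ₂ · cos Δλ )
  = atan2(-0.48238, -0.74983) = -147.246° → normalised to [0°, 360°): 212.754°.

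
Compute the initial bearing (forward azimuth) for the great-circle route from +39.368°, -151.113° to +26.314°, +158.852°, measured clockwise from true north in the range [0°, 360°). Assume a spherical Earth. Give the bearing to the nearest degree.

268°

Δλ = 158.852 − -151.113 = 309.965°; wrapped into (−180°, 180°]: -50.035°.
θ = atan2( sin Δλ · cos φ₂ , cos φ₁ · sin φ₂ − sin φ₁ · cos φ₂ · cos Δλ )
  = atan2(-0.68702, -0.02250) = -91.876° → normalised to [0°, 360°): 268.124°.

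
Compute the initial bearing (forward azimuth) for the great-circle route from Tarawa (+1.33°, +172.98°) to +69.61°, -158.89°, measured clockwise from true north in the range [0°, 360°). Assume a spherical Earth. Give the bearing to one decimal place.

10.0°

Δλ = -158.89 − 172.98 = -331.87°; wrapped into (−180°, 180°]: 28.13°.
θ = atan2( sin Δλ · cos φ₂ , cos φ₁ · sin φ₂ − sin φ₁ · cos φ₂ · cos Δλ )
  = atan2(0.16427, 0.92996) = 10.017° → normalised to [0°, 360°): 10.017°.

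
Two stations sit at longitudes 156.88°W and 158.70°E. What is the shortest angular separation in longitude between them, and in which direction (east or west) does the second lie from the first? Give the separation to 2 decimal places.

44.42° west

Raw difference: 158.70 − -156.88 = 315.58°.
Normalise into (−180°, 180°]: 315.58° − 360° = -44.42°.
Negative ⇒ the second point lies to the west; separation 44.42°.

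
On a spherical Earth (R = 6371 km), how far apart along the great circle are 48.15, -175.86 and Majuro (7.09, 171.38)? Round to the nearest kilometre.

4722 km

Δλ = 171.38 − -175.86 = 347.24°; wrapped into (−180°, 180°]: -12.76°.
Δφ = 7.09 − 48.15 = -41.06°.
a = sin²(Δφ/2) + cos φ₁ · cos φ₂ · sin²(Δλ/2) = 0.131164.
c = 2·atan2(√a, √(1−a)) = 0.74118 rad → d = 6371·c ≈ 4722.07 km.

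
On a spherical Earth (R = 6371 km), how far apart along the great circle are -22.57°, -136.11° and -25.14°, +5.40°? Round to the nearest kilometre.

Δλ = 5.40 − -136.11 = 141.51°.
Δφ = -25.14 − -22.57 = -2.57°.
a = sin²(Δφ/2) + cos φ₁ · cos φ₂ · sin²(Δλ/2) = 0.745624.
c = 2·atan2(√a, √(1−a)) = 2.08432 rad → d = 6371·c ≈ 13279.19 km.

13279 km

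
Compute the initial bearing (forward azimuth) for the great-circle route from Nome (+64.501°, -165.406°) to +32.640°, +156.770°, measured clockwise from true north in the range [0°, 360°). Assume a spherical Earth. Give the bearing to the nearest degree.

235°

Δλ = 156.770 − -165.406 = 322.176°; wrapped into (−180°, 180°]: -37.824°.
θ = atan2( sin Δλ · cos φ₂ , cos φ₁ · sin φ₂ − sin φ₁ · cos φ₂ · cos Δλ )
  = atan2(-0.51639, -0.36817) = -125.488° → normalised to [0°, 360°): 234.512°.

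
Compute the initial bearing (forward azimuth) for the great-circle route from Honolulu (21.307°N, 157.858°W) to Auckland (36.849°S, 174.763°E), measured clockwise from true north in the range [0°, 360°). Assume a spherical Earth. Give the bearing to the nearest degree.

Δλ = 174.763 − -157.858 = 332.621°; wrapped into (−180°, 180°]: -27.379°.
θ = atan2( sin Δλ · cos φ₂ , cos φ₁ · sin φ₂ − sin φ₁ · cos φ₂ · cos Δλ )
  = atan2(-0.36800, -0.81692) = -155.750° → normalised to [0°, 360°): 204.250°.

204°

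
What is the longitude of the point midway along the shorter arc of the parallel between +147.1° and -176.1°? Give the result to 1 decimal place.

Signed shortest Δλ from +147.1° to -176.1° is +36.8°.
Midpoint longitude = +147.1° + (+36.8°)/2 = +147.1° + 18.4° = +165.5°.
(The naïve average (+147.1 + -176.1)/2 = -14.5° is on the wrong side of the globe.)

+165.5°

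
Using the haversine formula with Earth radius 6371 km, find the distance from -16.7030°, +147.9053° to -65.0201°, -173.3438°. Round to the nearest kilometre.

6097 km

Δλ = -173.3438 − 147.9053 = -321.2491°; wrapped into (−180°, 180°]: 38.7509°.
Δφ = -65.0201 − -16.7030 = -48.3171°.
a = sin²(Δφ/2) + cos φ₁ · cos φ₂ · sin²(Δλ/2) = 0.212015.
c = 2·atan2(√a, √(1−a)) = 0.95701 rad → d = 6371·c ≈ 6097.08 km.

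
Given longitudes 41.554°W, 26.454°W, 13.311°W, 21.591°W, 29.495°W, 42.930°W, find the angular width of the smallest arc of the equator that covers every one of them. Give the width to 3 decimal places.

Sort the longitudes: -42.930°, -41.554°, -29.495°, -26.454°, -21.591°, -13.311°.
Eastward gaps between consecutive values (wrapping around): 1.376°, 12.059°, 3.041°, 4.863°, 8.280°, 330.381°.
Largest gap = 330.381° ⇒ minimal covering band is its complement: 360° − 330.381° = 29.619°.
Band runs from -42.930° eastward to -13.311°.

29.619°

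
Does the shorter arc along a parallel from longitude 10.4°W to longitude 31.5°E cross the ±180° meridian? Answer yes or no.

Signed shortest Δλ = ((31.5 − -10.4 + 180) mod 360) − 180 = 41.9°.
Going east by 41.9° from -10.4° reaches +31.5° without touching 180°.

No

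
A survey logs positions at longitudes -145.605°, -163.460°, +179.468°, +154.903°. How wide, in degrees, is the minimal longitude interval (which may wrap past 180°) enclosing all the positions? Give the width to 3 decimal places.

Sort the longitudes: -163.460°, -145.605°, +154.903°, +179.468°.
Eastward gaps between consecutive values (wrapping around): 17.855°, 300.508°, 24.565°, 17.072°.
Largest gap = 300.508° ⇒ minimal covering band is its complement: 360° − 300.508° = 59.492°.
Band runs from +154.903° eastward to -145.605°, crossing the antimeridian.

59.492°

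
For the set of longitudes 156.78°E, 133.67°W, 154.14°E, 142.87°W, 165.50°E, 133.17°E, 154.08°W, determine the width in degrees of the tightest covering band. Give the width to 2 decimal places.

Sort the longitudes: -154.08°, -142.87°, -133.67°, +133.17°, +154.14°, +156.78°, +165.50°.
Eastward gaps between consecutive values (wrapping around): 11.21°, 9.20°, 266.84°, 20.97°, 2.64°, 8.72°, 40.42°.
Largest gap = 266.84° ⇒ minimal covering band is its complement: 360° − 266.84° = 93.16°.
Band runs from +133.17° eastward to -133.67°, crossing the antimeridian.

93.16°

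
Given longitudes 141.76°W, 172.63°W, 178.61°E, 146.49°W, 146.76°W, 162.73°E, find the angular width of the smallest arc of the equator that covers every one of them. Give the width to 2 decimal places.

55.51°

Sort the longitudes: -172.63°, -146.76°, -146.49°, -141.76°, +162.73°, +178.61°.
Eastward gaps between consecutive values (wrapping around): 25.87°, 0.27°, 4.73°, 304.49°, 15.88°, 8.76°.
Largest gap = 304.49° ⇒ minimal covering band is its complement: 360° − 304.49° = 55.51°.
Band runs from +162.73° eastward to -141.76°, crossing the antimeridian.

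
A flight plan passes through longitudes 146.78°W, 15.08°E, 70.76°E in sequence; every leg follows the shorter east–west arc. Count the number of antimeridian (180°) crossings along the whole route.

0

Leg 1: -146.78° → +15.08°, shortest Δλ = 161.86° (east) — does not cross 180°.
Leg 2: +15.08° → +70.76°, shortest Δλ = 55.68° (east) — does not cross 180°.
Total crossings: 0.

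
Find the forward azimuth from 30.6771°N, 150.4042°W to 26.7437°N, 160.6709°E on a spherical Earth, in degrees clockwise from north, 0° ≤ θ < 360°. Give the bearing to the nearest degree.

Δλ = 160.6709 − -150.4042 = 311.0751°; wrapped into (−180°, 180°]: -48.9249°.
θ = atan2( sin Δλ · cos φ₂ , cos φ₁ · sin φ₂ − sin φ₁ · cos φ₂ · cos Δλ )
  = atan2(-0.67321, 0.08766) = -82.581° → normalised to [0°, 360°): 277.419°.

277°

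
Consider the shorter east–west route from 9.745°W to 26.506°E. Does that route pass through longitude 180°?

No

Signed shortest Δλ = ((26.506 − -9.745 + 180) mod 360) − 180 = 36.251°.
Going east by 36.251° from -9.745° reaches +26.506° without touching 180°.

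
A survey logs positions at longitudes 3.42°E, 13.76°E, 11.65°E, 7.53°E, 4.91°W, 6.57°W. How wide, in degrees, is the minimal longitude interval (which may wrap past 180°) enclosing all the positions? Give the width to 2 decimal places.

20.33°

Sort the longitudes: -6.57°, -4.91°, +3.42°, +7.53°, +11.65°, +13.76°.
Eastward gaps between consecutive values (wrapping around): 1.66°, 8.33°, 4.11°, 4.12°, 2.11°, 339.67°.
Largest gap = 339.67° ⇒ minimal covering band is its complement: 360° − 339.67° = 20.33°.
Band runs from -6.57° eastward to +13.76°.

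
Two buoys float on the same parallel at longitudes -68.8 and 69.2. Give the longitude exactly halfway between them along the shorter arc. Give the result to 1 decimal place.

Signed shortest Δλ from -68.8° to +69.2° is +138.0°.
Midpoint longitude = -68.8° + (+138.0°)/2 = -68.8° + 69.0° = +0.2°.

+0.2°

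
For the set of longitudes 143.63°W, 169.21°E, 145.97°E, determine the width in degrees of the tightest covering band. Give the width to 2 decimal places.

70.40°

Sort the longitudes: -143.63°, +145.97°, +169.21°.
Eastward gaps between consecutive values (wrapping around): 289.60°, 23.24°, 47.16°.
Largest gap = 289.60° ⇒ minimal covering band is its complement: 360° − 289.60° = 70.40°.
Band runs from +145.97° eastward to -143.63°, crossing the antimeridian.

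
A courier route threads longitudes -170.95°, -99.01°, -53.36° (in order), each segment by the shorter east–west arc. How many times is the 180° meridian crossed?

0

Leg 1: -170.95° → -99.01°, shortest Δλ = 71.94° (east) — does not cross 180°.
Leg 2: -99.01° → -53.36°, shortest Δλ = 45.65° (east) — does not cross 180°.
Total crossings: 0.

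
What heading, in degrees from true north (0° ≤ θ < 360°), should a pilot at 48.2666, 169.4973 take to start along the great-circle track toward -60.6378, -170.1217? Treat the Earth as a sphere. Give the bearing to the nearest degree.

170°

Δλ = -170.1217 − 169.4973 = -339.6190°; wrapped into (−180°, 180°]: 20.3810°.
θ = atan2( sin Δλ · cos φ₂ , cos φ₁ · sin φ₂ − sin φ₁ · cos φ₂ · cos Δλ )
  = atan2(0.17076, -0.92315) = 169.520° → normalised to [0°, 360°): 169.520°.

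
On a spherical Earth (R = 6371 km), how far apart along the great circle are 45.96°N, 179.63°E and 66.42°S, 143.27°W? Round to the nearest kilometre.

12889 km

Δλ = -143.27 − 179.63 = -322.90°; wrapped into (−180°, 180°]: 37.10°.
Δφ = -66.42 − 45.96 = -112.38°.
a = sin²(Δφ/2) + cos φ₁ · cos φ₂ · sin²(Δλ/2) = 0.718518.
c = 2·atan2(√a, √(1−a)) = 2.02310 rad → d = 6371·c ≈ 12889.15 km.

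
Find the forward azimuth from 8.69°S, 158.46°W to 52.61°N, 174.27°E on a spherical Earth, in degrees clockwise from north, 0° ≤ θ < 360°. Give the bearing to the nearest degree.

Δλ = 174.27 − -158.46 = 332.73°; wrapped into (−180°, 180°]: -27.27°.
θ = atan2( sin Δλ · cos φ₂ , cos φ₁ · sin φ₂ − sin φ₁ · cos φ₂ · cos Δλ )
  = atan2(-0.27823, 0.86695) = -17.793° → normalised to [0°, 360°): 342.207°.

342°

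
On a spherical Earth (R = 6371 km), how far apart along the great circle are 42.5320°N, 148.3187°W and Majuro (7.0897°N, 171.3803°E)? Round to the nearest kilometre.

5573 km

Δλ = 171.3803 − -148.3187 = 319.6990°; wrapped into (−180°, 180°]: -40.3010°.
Δφ = 7.0897 − 42.5320 = -35.4423°.
a = sin²(Δφ/2) + cos φ₁ · cos φ₂ · sin²(Δλ/2) = 0.179430.
c = 2·atan2(√a, √(1−a)) = 0.87481 rad → d = 6371·c ≈ 5573.44 km.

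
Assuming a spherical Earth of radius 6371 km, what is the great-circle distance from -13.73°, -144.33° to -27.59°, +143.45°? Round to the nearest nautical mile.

4089 nmi

Δλ = 143.45 − -144.33 = 287.78°; wrapped into (−180°, 180°]: -72.22°.
Δφ = -27.59 − -13.73 = -13.86°.
a = sin²(Δφ/2) + cos φ₁ · cos φ₂ · sin²(Δλ/2) = 0.313585.
c = 2·atan2(√a, √(1−a)) = 1.18874 rad → d = 6371·c ≈ 7573.46 km ≈ 4089.34 nmi.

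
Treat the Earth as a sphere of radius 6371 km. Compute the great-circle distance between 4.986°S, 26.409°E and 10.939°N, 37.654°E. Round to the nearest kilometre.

2164 km

Δλ = 37.654 − 26.409 = 11.245°.
Δφ = 10.939 − -4.986 = 15.925°.
a = sin²(Δφ/2) + cos φ₁ · cos φ₂ · sin²(Δλ/2) = 0.028578.
c = 2·atan2(√a, √(1−a)) = 0.33973 rad → d = 6371·c ≈ 2164.43 km.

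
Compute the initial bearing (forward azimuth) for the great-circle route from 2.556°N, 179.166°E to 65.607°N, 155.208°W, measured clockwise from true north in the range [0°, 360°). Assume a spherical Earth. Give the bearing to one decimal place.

Δλ = -155.208 − 179.166 = -334.374°; wrapped into (−180°, 180°]: 25.626°.
θ = atan2( sin Δλ · cos φ₂ , cos φ₁ · sin φ₂ − sin φ₁ · cos φ₂ · cos Δλ )
  = atan2(0.17862, 0.89322) = 11.308° → normalised to [0°, 360°): 11.308°.

11.3°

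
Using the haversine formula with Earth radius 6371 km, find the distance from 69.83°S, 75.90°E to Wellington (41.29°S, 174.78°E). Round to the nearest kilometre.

6070 km

Δλ = 174.78 − 75.90 = 98.88°.
Δφ = -41.29 − -69.83 = 28.54°.
a = sin²(Δφ/2) + cos φ₁ · cos φ₂ · sin²(Δλ/2) = 0.210295.
c = 2·atan2(√a, √(1−a)) = 0.95279 rad → d = 6371·c ≈ 6070.24 km.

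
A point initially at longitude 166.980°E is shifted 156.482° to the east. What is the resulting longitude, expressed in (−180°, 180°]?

36.538°W

Start at +166.980°; shift +156.482° → +323.462°.
+323.462° lies outside (−180°, 180°]; subtract 360° → -36.538°.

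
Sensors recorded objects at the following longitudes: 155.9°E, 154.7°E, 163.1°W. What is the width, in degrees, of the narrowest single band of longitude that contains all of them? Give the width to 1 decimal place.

42.2°

Sort the longitudes: -163.1°, +154.7°, +155.9°.
Eastward gaps between consecutive values (wrapping around): 317.8°, 1.2°, 41.0°.
Largest gap = 317.8° ⇒ minimal covering band is its complement: 360° − 317.8° = 42.2°.
Band runs from +154.7° eastward to -163.1°, crossing the antimeridian.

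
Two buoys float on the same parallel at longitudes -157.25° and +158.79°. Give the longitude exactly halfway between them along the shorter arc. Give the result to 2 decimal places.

Signed shortest Δλ from -157.25° to +158.79° is -43.96°.
Midpoint longitude = -157.25° + (-43.96°)/2 = -157.25° − 21.98° = -179.23°.
(The naïve average (-157.25 + +158.79)/2 = 0.77° is on the wrong side of the globe.)

-179.23°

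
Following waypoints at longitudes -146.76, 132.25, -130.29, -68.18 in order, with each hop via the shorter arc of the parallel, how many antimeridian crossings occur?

Leg 1: -146.76° → +132.25°, shortest Δλ = -80.99° (west) — crosses 180°.
Leg 2: +132.25° → -130.29°, shortest Δλ = 97.46° (east) — crosses 180°.
Leg 3: -130.29° → -68.18°, shortest Δλ = 62.11° (east) — does not cross 180°.
Total crossings: 2.

2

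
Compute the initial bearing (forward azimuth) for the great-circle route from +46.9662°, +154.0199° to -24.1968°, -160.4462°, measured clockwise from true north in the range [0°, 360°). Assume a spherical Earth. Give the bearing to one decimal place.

Δλ = -160.4462 − 154.0199 = -314.4661°; wrapped into (−180°, 180°]: 45.5339°.
θ = atan2( sin Δλ · cos φ₂ , cos φ₁ · sin φ₂ − sin φ₁ · cos φ₂ · cos Δλ )
  = atan2(0.65096, -0.74675) = 138.920° → normalised to [0°, 360°): 138.920°.

138.9°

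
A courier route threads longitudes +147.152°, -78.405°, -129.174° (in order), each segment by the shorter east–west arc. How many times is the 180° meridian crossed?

Leg 1: +147.152° → -78.405°, shortest Δλ = 134.443° (east) — crosses 180°.
Leg 2: -78.405° → -129.174°, shortest Δλ = -50.769° (west) — does not cross 180°.
Total crossings: 1.

1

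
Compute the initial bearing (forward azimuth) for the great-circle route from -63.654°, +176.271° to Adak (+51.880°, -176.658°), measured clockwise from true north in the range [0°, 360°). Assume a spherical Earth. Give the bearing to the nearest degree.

Δλ = -176.658 − 176.271 = -352.929°; wrapped into (−180°, 180°]: 7.071°.
θ = atan2( sin Δλ · cos φ₂ , cos φ₁ · sin φ₂ − sin φ₁ · cos φ₂ · cos Δλ )
  = atan2(0.07599, 0.89812) = 4.836° → normalised to [0°, 360°): 4.836°.

5°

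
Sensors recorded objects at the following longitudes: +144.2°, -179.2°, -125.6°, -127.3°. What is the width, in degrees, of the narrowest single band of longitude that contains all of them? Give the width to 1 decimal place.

Sort the longitudes: -179.2°, -127.3°, -125.6°, +144.2°.
Eastward gaps between consecutive values (wrapping around): 51.9°, 1.7°, 269.8°, 36.6°.
Largest gap = 269.8° ⇒ minimal covering band is its complement: 360° − 269.8° = 90.2°.
Band runs from +144.2° eastward to -125.6°, crossing the antimeridian.

90.2°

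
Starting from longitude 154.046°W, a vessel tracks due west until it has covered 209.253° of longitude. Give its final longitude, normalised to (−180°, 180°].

Start at -154.046°; shift −209.253° → -363.299°.
-363.299° lies outside (−180°, 180°]; add 360° → -3.299°.

3.299°W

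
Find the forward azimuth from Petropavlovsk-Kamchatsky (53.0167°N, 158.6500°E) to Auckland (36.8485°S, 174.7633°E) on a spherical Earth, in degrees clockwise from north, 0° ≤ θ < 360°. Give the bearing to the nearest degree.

Δλ = 174.7633 − 158.6500 = 16.1133°.
θ = atan2( sin Δλ · cos φ₂ , cos φ₁ · sin φ₂ − sin φ₁ · cos φ₂ · cos Δλ )
  = atan2(0.22209, -0.97489) = 167.166° → normalised to [0°, 360°): 167.166°.

167°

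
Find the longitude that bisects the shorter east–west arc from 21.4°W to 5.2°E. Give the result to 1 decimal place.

Signed shortest Δλ from -21.4° to +5.2° is +26.6°.
Midpoint longitude = -21.4° + (+26.6°)/2 = -21.4° + 13.3° = -8.1°.

8.1°W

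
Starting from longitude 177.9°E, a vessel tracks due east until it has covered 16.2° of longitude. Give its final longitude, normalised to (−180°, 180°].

Start at +177.9°; shift +16.2° → +194.1°.
+194.1° lies outside (−180°, 180°]; subtract 360° → -165.9°.

165.9°W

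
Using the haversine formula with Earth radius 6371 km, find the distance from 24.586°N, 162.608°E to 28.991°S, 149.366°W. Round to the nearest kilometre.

Δλ = -149.366 − 162.608 = -311.974°; wrapped into (−180°, 180°]: 48.026°.
Δφ = -28.991 − 24.586 = -53.577°.
a = sin²(Δφ/2) + cos φ₁ · cos φ₂ · sin²(Δλ/2) = 0.334849.
c = 2·atan2(√a, √(1−a)) = 1.23417 rad → d = 6371·c ≈ 7862.91 km.

7863 km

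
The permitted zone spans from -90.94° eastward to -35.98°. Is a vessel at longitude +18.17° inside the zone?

Band width going east from -90.94° to -35.98°: ((-35.98 − -90.94) mod 360) = 54.96°.
Offset of +18.17° east of the west edge: ((18.17 − -90.94) mod 360) = 109.11°.
109.11° > 54.96° ⇒ outside.

No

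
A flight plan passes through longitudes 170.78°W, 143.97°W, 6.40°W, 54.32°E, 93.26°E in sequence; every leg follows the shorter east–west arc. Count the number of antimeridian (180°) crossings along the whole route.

Leg 1: -170.78° → -143.97°, shortest Δλ = 26.81° (east) — does not cross 180°.
Leg 2: -143.97° → -6.40°, shortest Δλ = 137.57° (east) — does not cross 180°.
Leg 3: -6.40° → +54.32°, shortest Δλ = 60.72° (east) — does not cross 180°.
Leg 4: +54.32° → +93.26°, shortest Δλ = 38.94° (east) — does not cross 180°.
Total crossings: 0.

0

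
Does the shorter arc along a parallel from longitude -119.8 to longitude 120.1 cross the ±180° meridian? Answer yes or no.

Naïve |120.1 − -119.8| = 239.9° > 180°, so the shorter arc goes the other way round — across 180°.
Signed shortest Δλ = ((120.1 − -119.8 + 180) mod 360) − 180 = -120.1°.
Going west by 120.1° from -119.8° passes through 180° before reaching +120.1°.

Yes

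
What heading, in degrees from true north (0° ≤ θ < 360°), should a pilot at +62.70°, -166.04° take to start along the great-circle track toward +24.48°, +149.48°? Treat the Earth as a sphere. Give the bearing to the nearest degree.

Δλ = 149.48 − -166.04 = 315.52°; wrapped into (−180°, 180°]: -44.48°.
θ = atan2( sin Δλ · cos φ₂ , cos φ₁ · sin φ₂ − sin φ₁ · cos φ₂ · cos Δλ )
  = atan2(-0.63768, -0.38698) = -121.252° → normalised to [0°, 360°): 238.748°.

239°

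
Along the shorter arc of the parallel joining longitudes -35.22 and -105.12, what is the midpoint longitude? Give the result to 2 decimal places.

Signed shortest Δλ from -35.22° to -105.12° is -69.90°.
Midpoint longitude = -35.22° + (-69.90°)/2 = -35.22° − 34.95° = -70.17°.

-70.17°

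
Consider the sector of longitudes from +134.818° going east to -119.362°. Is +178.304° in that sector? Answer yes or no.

Band width going east from +134.818° to -119.362°: ((-119.362 − 134.818) mod 360) = 105.820°.
Offset of +178.304° east of the west edge: ((178.304 − 134.818) mod 360) = 43.486°.
43.486° ≤ 105.820° ⇒ inside.

Yes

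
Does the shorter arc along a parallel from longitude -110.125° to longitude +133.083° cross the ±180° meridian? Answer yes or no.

Naïve |133.083 − -110.125| = 243.208° > 180°, so the shorter arc goes the other way round — across 180°.
Signed shortest Δλ = ((133.083 − -110.125 + 180) mod 360) − 180 = -116.792°.
Going west by 116.792° from -110.125° passes through 180° before reaching +133.083°.

Yes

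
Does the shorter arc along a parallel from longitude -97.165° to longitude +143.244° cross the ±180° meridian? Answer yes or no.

Naïve |143.244 − -97.165| = 240.409° > 180°, so the shorter arc goes the other way round — across 180°.
Signed shortest Δλ = ((143.244 − -97.165 + 180) mod 360) − 180 = -119.591°.
Going west by 119.591° from -97.165° passes through 180° before reaching +143.244°.

Yes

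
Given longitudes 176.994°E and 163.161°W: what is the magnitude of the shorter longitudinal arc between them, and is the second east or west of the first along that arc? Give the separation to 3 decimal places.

Raw difference: -163.161 − 176.994 = -340.155°.
Normalise into (−180°, 180°]: -340.155° + 360° = 19.845°.
Positive ⇒ the second point lies to the east; separation 19.845°.

19.845° east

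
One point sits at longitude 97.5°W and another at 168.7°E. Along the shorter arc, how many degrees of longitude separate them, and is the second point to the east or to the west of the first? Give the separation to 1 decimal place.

93.8° west

Raw difference: 168.7 − -97.5 = 266.2°.
Normalise into (−180°, 180°]: 266.2° − 360° = -93.8°.
Negative ⇒ the second point lies to the west; separation 93.8°.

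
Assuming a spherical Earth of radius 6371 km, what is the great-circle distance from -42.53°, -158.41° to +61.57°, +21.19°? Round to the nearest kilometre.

17898 km

Δλ = 21.19 − -158.41 = 179.60°.
Δφ = 61.57 − -42.53 = 104.10°.
a = sin²(Δφ/2) + cos φ₁ · cos φ₂ · sin²(Δλ/2) = 0.972641.
c = 2·atan2(√a, √(1−a)) = 2.80926 rad → d = 6371·c ≈ 17897.77 km.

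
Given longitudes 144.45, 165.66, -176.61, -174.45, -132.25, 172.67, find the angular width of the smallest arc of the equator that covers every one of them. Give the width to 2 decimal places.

83.30°

Sort the longitudes: -176.61°, -174.45°, -132.25°, +144.45°, +165.66°, +172.67°.
Eastward gaps between consecutive values (wrapping around): 2.16°, 42.20°, 276.70°, 21.21°, 7.01°, 10.72°.
Largest gap = 276.70° ⇒ minimal covering band is its complement: 360° − 276.70° = 83.30°.
Band runs from +144.45° eastward to -132.25°, crossing the antimeridian.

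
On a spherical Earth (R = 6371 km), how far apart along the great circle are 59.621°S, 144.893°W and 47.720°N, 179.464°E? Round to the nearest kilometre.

Δλ = 179.464 − -144.893 = 324.357°; wrapped into (−180°, 180°]: -35.643°.
Δφ = 47.720 − -59.621 = 107.341°.
a = sin²(Δφ/2) + cos φ₁ · cos φ₂ · sin²(Δλ/2) = 0.680897.
c = 2·atan2(√a, √(1−a)) = 1.94099 rad → d = 6371·c ≈ 12366.04 km.

12366 km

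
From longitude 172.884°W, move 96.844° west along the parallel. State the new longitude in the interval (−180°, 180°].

Start at -172.884°; shift −96.844° → -269.728°.
-269.728° lies outside (−180°, 180°]; add 360° → +90.272°.

90.272°E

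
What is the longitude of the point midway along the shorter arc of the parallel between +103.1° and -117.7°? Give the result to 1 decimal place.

+172.7°

Signed shortest Δλ from +103.1° to -117.7° is +139.2°.
Midpoint longitude = +103.1° + (+139.2°)/2 = +103.1° + 69.6° = +172.7°.
(The naïve average (+103.1 + -117.7)/2 = -7.3° is on the wrong side of the globe.)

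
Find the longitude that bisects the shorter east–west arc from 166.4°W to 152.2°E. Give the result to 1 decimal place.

172.9°E

Signed shortest Δλ from -166.4° to +152.2° is -41.4°.
Midpoint longitude = -166.4° + (-41.4°)/2 = -166.4° − 20.7° = -187.1°.
Normalise into (−180°, 180°]: +172.9°.
(The naïve average (-166.4 + +152.2)/2 = -7.1° is on the wrong side of the globe.)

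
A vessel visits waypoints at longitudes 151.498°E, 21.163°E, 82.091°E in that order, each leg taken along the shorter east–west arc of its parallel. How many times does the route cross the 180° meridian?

Leg 1: +151.498° → +21.163°, shortest Δλ = -130.335° (west) — does not cross 180°.
Leg 2: +21.163° → +82.091°, shortest Δλ = 60.928° (east) — does not cross 180°.
Total crossings: 0.

0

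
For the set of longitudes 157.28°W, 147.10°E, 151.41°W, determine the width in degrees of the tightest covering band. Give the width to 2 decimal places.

Sort the longitudes: -157.28°, -151.41°, +147.10°.
Eastward gaps between consecutive values (wrapping around): 5.87°, 298.51°, 55.62°.
Largest gap = 298.51° ⇒ minimal covering band is its complement: 360° − 298.51° = 61.49°.
Band runs from +147.10° eastward to -151.41°, crossing the antimeridian.

61.49°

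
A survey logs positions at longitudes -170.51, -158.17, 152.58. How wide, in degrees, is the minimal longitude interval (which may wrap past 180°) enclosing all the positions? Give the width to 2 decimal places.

Sort the longitudes: -170.51°, -158.17°, +152.58°.
Eastward gaps between consecutive values (wrapping around): 12.34°, 310.75°, 36.91°.
Largest gap = 310.75° ⇒ minimal covering band is its complement: 360° − 310.75° = 49.25°.
Band runs from +152.58° eastward to -158.17°, crossing the antimeridian.

49.25°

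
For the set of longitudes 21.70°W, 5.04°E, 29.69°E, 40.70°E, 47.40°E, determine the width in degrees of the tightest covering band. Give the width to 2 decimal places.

Sort the longitudes: -21.70°, +5.04°, +29.69°, +40.70°, +47.40°.
Eastward gaps between consecutive values (wrapping around): 26.74°, 24.65°, 11.01°, 6.70°, 290.90°.
Largest gap = 290.90° ⇒ minimal covering band is its complement: 360° − 290.90° = 69.10°.
Band runs from -21.70° eastward to +47.40°.

69.10°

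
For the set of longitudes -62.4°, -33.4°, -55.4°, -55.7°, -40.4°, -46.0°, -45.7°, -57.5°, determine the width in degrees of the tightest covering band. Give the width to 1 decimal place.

Sort the longitudes: -62.4°, -57.5°, -55.7°, -55.4°, -46.0°, -45.7°, -40.4°, -33.4°.
Eastward gaps between consecutive values (wrapping around): 4.9°, 1.8°, 0.3°, 9.4°, 0.3°, 5.3°, 7.0°, 331.0°.
Largest gap = 331.0° ⇒ minimal covering band is its complement: 360° − 331.0° = 29.0°.
Band runs from -62.4° eastward to -33.4°.

29.0°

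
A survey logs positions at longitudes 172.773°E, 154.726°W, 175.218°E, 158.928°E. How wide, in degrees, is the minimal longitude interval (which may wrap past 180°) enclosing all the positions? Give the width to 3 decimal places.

Sort the longitudes: -154.726°, +158.928°, +172.773°, +175.218°.
Eastward gaps between consecutive values (wrapping around): 313.654°, 13.845°, 2.445°, 30.056°.
Largest gap = 313.654° ⇒ minimal covering band is its complement: 360° − 313.654° = 46.346°.
Band runs from +158.928° eastward to -154.726°, crossing the antimeridian.

46.346°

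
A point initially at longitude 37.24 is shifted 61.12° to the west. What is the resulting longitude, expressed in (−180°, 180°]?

Start at +37.24°; shift −61.12° → -23.88°.
-23.88° already lies in (−180°, 180°].

-23.88°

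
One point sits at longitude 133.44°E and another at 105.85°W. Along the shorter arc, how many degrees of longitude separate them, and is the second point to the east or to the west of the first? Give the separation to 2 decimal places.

Raw difference: -105.85 − 133.44 = -239.29°.
Normalise into (−180°, 180°]: -239.29° + 360° = 120.71°.
Positive ⇒ the second point lies to the east; separation 120.71°.

120.71° east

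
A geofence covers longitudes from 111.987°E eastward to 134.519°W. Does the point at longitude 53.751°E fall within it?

Band width going east from +111.987° to -134.519°: ((-134.519 − 111.987) mod 360) = 113.494°.
Offset of +53.751° east of the west edge: ((53.751 − 111.987) mod 360) = 301.764°.
301.764° > 113.494° ⇒ outside.

No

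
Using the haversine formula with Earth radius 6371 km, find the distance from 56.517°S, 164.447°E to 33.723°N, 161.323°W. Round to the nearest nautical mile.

Δλ = -161.323 − 164.447 = -325.770°; wrapped into (−180°, 180°]: 34.230°.
Δφ = 33.723 − -56.517 = 90.240°.
a = sin²(Δφ/2) + cos φ₁ · cos φ₂ · sin²(Δλ/2) = 0.541835.
c = 2·atan2(√a, √(1−a)) = 1.65456 rad → d = 6371·c ≈ 10541.22 km ≈ 5691.81 nmi.

5692 nmi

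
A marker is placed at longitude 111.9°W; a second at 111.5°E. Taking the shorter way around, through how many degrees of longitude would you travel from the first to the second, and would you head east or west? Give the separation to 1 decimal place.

Raw difference: 111.5 − -111.9 = 223.4°.
Normalise into (−180°, 180°]: 223.4° − 360° = -136.6°.
Negative ⇒ the second point lies to the west; separation 136.6°.

136.6° west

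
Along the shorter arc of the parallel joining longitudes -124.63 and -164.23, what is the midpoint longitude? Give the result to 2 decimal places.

-144.43°

Signed shortest Δλ from -124.63° to -164.23° is -39.60°.
Midpoint longitude = -124.63° + (-39.60°)/2 = -124.63° − 19.80° = -144.43°.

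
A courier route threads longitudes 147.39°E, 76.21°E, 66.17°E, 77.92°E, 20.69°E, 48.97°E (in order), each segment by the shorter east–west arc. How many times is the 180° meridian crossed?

Leg 1: +147.39° → +76.21°, shortest Δλ = -71.18° (west) — does not cross 180°.
Leg 2: +76.21° → +66.17°, shortest Δλ = -10.04° (west) — does not cross 180°.
Leg 3: +66.17° → +77.92°, shortest Δλ = 11.75° (east) — does not cross 180°.
Leg 4: +77.92° → +20.69°, shortest Δλ = -57.23° (west) — does not cross 180°.
Leg 5: +20.69° → +48.97°, shortest Δλ = 28.28° (east) — does not cross 180°.
Total crossings: 0.

0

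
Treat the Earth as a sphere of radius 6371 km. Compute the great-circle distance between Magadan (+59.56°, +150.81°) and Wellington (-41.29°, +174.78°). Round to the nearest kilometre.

11428 km

Δλ = 174.78 − 150.81 = 23.97°.
Δφ = -41.29 − 59.56 = -100.85°.
a = sin²(Δφ/2) + cos φ₁ · cos φ₂ · sin²(Δλ/2) = 0.610534.
c = 2·atan2(√a, √(1−a)) = 1.79371 rad → d = 6371·c ≈ 11427.70 km.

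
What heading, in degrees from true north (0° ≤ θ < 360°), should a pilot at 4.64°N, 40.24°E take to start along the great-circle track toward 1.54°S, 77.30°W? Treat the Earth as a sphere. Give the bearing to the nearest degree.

Δλ = -77.30 − 40.24 = -117.54°.
θ = atan2( sin Δλ · cos φ₂ , cos φ₁ · sin φ₂ − sin φ₁ · cos φ₂ · cos Δλ )
  = atan2(-0.88637, 0.01060) = -89.315° → normalised to [0°, 360°): 270.685°.

271°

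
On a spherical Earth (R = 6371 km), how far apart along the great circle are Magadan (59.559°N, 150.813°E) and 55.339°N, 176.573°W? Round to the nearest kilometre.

Δλ = -176.573 − 150.813 = -327.386°; wrapped into (−180°, 180°]: 32.614°.
Δφ = 55.339 − 59.559 = -4.220°.
a = sin²(Δφ/2) + cos φ₁ · cos φ₂ · sin²(Δλ/2) = 0.024073.
c = 2·atan2(√a, √(1−a)) = 0.31157 rad → d = 6371·c ≈ 1984.99 km.

1985 km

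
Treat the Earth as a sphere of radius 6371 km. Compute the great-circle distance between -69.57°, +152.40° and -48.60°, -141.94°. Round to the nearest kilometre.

Δλ = -141.94 − 152.40 = -294.34°; wrapped into (−180°, 180°]: 65.66°.
Δφ = -48.60 − -69.57 = 20.97°.
a = sin²(Δφ/2) + cos φ₁ · cos φ₂ · sin²(Δλ/2) = 0.100965.
c = 2·atan2(√a, √(1−a)) = 0.64671 rad → d = 6371·c ≈ 4120.20 km.

4120 km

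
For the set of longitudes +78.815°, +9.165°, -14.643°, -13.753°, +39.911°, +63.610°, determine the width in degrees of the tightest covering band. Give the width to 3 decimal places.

93.458°

Sort the longitudes: -14.643°, -13.753°, +9.165°, +39.911°, +63.610°, +78.815°.
Eastward gaps between consecutive values (wrapping around): 0.890°, 22.918°, 30.746°, 23.699°, 15.205°, 266.542°.
Largest gap = 266.542° ⇒ minimal covering band is its complement: 360° − 266.542° = 93.458°.
Band runs from -14.643° eastward to +78.815°.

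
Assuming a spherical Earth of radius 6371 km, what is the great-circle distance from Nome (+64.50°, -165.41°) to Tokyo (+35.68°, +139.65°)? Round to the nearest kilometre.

Δλ = 139.65 − -165.41 = 305.06°; wrapped into (−180°, 180°]: -54.94°.
Δφ = 35.68 − 64.50 = -28.82°.
a = sin²(Δφ/2) + cos φ₁ · cos φ₂ · sin²(Δλ/2) = 0.136341.
c = 2·atan2(√a, √(1−a)) = 0.75639 rad → d = 6371·c ≈ 4818.96 km.

4819 km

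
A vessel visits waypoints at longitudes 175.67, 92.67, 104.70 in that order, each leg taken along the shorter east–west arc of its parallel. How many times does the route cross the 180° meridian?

Leg 1: +175.67° → +92.67°, shortest Δλ = -83.0° (west) — does not cross 180°.
Leg 2: +92.67° → +104.70°, shortest Δλ = 12.03° (east) — does not cross 180°.
Total crossings: 0.

0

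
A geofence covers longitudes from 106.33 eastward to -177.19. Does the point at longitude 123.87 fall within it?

Yes

Band width going east from +106.33° to -177.19°: ((-177.19 − 106.33) mod 360) = 76.48°.
Offset of +123.87° east of the west edge: ((123.87 − 106.33) mod 360) = 17.54°.
17.54° ≤ 76.48° ⇒ inside.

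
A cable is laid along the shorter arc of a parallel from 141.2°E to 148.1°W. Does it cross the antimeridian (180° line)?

Naïve |-148.1 − 141.2| = 289.3° > 180°, so the shorter arc goes the other way round — across 180°.
Signed shortest Δλ = ((-148.1 − 141.2 + 180) mod 360) − 180 = 70.7°.
Going east by 70.7° from +141.2° passes through 180° before reaching -148.1°.

Yes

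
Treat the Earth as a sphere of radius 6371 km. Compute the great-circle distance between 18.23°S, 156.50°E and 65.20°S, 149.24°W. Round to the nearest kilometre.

6548 km

Δλ = -149.24 − 156.50 = -305.74°; wrapped into (−180°, 180°]: 54.26°.
Δφ = -65.20 − -18.23 = -46.97°.
a = sin²(Δφ/2) + cos φ₁ · cos φ₂ · sin²(Δλ/2) = 0.241655.
c = 2·atan2(√a, √(1−a)) = 1.02782 rad → d = 6371·c ≈ 6548.21 km.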